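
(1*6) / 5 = 6 / 5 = 1.20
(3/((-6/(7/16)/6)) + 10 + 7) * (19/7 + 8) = 18825/112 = 168.08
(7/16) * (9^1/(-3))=-21/16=-1.31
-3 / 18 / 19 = -1 / 114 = -0.01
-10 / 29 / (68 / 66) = -165 / 493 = -0.33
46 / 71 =0.65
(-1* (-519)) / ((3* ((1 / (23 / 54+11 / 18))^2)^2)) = 106335488 / 531441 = 200.09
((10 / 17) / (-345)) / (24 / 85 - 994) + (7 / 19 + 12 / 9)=31407306 / 18455821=1.70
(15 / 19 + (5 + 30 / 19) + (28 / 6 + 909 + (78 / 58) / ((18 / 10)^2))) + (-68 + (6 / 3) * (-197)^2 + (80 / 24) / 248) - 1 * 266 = 144269372563 / 1844748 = 78205.46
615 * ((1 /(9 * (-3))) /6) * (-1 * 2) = 205 /27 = 7.59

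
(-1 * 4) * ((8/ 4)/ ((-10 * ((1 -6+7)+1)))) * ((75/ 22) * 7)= 70/ 11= 6.36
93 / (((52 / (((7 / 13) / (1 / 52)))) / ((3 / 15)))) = 10.02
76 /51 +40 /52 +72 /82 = 85286 /27183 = 3.14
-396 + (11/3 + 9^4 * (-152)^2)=454754855/3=151584951.67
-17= -17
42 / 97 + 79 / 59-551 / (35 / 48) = -151006969 / 200305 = -753.89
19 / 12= 1.58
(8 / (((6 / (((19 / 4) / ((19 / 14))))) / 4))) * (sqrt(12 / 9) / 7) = 16 * sqrt(3) / 9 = 3.08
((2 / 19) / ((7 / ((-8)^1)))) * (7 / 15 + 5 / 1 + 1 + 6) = -2992 / 1995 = -1.50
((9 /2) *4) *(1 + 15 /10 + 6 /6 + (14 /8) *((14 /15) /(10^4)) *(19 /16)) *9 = 453625137 /800000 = 567.03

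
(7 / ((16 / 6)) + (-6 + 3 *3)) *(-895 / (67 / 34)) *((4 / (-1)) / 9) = 76075 / 67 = 1135.45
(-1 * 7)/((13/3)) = -21/13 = -1.62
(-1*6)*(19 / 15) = -38 / 5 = -7.60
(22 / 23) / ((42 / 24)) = 88 / 161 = 0.55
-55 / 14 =-3.93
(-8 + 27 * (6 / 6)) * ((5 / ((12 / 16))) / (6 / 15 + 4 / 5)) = 950 / 9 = 105.56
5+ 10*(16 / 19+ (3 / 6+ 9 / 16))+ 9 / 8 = 1913 / 76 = 25.17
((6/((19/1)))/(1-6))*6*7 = -252/95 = -2.65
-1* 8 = -8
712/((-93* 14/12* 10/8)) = -5696/1085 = -5.25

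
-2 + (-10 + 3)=-9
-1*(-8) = 8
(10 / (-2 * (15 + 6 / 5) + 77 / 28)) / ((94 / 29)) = -0.10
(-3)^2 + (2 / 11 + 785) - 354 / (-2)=10683 / 11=971.18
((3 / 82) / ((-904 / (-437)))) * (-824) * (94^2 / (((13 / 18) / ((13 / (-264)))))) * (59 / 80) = 52796957769 / 8154080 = 6474.91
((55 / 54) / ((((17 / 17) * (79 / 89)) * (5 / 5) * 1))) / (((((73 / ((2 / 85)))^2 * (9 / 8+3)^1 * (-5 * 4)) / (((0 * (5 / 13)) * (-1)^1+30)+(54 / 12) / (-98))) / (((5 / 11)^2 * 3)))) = -174173 / 6492240717039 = -0.00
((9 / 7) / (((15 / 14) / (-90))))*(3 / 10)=-162 / 5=-32.40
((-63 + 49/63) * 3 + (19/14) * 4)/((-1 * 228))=1903/2394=0.79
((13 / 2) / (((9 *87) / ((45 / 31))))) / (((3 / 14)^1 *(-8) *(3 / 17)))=-7735 / 194184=-0.04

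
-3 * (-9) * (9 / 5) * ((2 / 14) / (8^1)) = 0.87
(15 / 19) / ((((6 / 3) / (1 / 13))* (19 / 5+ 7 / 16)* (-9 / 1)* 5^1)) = -40 / 251199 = -0.00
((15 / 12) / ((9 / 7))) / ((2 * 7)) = 5 / 72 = 0.07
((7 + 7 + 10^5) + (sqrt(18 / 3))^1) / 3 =sqrt(6) / 3 + 33338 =33338.82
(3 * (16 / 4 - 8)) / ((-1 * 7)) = 12 / 7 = 1.71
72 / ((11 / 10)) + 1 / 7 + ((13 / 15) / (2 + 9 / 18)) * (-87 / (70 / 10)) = 117981 / 1925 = 61.29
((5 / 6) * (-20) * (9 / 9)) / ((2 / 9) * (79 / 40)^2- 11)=120000 / 72959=1.64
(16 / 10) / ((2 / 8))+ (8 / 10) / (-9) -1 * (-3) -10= -31 / 45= -0.69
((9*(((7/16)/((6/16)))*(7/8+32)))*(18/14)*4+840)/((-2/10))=-52305/4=-13076.25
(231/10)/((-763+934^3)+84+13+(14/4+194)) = 231/8147800355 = 0.00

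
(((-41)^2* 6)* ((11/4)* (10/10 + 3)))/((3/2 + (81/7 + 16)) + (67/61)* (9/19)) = 1800209796/480155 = 3749.23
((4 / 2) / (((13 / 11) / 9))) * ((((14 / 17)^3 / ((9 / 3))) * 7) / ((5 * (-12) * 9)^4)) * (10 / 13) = 26411 / 147084622659000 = 0.00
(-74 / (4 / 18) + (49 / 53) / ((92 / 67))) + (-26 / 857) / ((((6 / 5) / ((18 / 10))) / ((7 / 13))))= -1388806621 / 4178732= -332.35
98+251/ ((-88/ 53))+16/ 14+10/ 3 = -89987/ 1848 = -48.69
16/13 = 1.23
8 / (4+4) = 1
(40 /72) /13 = 5 /117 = 0.04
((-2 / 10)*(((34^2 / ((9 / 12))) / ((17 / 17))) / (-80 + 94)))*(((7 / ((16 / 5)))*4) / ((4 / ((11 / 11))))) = -289 / 6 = -48.17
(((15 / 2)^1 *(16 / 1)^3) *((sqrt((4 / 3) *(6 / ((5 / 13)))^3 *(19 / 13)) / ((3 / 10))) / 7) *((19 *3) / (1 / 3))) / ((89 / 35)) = 546324480 *sqrt(190) / 89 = 84613070.41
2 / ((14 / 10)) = 10 / 7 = 1.43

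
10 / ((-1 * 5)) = -2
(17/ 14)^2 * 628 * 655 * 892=26509628980/ 49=541012836.33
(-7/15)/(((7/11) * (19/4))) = -44/285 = -0.15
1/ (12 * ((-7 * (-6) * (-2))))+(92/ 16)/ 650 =2573/ 327600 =0.01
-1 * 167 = -167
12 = 12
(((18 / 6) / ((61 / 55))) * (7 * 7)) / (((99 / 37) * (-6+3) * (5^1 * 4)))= -1813 / 2196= -0.83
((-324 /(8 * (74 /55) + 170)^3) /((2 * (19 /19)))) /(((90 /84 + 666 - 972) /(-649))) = -755841625 /12947991958478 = -0.00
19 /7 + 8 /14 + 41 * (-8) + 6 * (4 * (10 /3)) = -1713 /7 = -244.71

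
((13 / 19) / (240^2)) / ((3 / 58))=0.00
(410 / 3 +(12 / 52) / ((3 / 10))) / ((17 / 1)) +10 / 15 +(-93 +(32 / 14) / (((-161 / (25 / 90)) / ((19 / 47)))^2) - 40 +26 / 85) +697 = 20558462774069464 / 35875073940615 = 573.06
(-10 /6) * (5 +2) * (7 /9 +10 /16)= -3535 /216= -16.37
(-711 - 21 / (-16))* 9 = -6387.19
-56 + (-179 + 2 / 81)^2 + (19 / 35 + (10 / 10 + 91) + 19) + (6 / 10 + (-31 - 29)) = 1470963916 / 45927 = 32028.30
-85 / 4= -21.25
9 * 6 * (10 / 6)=90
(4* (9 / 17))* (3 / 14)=54 / 119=0.45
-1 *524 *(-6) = 3144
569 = 569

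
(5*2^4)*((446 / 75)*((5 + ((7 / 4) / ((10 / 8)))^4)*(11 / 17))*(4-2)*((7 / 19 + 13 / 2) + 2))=48726705984 / 1009375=48274.14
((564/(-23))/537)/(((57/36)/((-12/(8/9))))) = 30456/78223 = 0.39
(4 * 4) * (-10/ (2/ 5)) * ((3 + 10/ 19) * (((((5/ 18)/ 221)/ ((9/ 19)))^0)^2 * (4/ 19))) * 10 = -1072000/ 361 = -2969.53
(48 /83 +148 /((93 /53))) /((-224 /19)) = -3113701 /432264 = -7.20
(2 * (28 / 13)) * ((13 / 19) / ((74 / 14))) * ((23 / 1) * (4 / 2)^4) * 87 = 17852.45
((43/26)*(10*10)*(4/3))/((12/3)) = 2150/39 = 55.13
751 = 751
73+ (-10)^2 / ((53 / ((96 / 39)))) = 53497 / 689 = 77.64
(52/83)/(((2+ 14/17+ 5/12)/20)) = 3.87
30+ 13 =43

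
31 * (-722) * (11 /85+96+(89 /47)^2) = -2231825.54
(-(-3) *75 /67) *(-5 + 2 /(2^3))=-15.95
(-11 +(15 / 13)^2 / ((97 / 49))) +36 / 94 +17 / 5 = -25211653 / 3852355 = -6.54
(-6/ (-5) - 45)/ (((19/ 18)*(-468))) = 219/ 2470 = 0.09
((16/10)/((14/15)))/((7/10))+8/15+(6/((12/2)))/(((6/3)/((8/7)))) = 2612/735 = 3.55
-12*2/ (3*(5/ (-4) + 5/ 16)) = 128/ 15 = 8.53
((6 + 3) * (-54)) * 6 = -2916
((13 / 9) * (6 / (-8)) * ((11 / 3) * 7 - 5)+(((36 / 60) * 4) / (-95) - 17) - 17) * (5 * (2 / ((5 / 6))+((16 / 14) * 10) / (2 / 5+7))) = -1231898914 / 1107225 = -1112.60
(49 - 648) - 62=-661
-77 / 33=-2.33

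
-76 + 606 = 530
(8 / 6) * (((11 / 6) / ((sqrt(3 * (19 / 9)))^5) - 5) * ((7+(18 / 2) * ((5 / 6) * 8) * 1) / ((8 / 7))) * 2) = -2345 / 3+5159 * sqrt(57) / 13718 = -778.83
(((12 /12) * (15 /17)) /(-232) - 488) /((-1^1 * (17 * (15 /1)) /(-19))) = -36569053 /1005720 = -36.36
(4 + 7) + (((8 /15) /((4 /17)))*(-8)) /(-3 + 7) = 97 /15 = 6.47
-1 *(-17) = 17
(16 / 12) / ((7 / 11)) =44 / 21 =2.10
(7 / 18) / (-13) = -7 / 234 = -0.03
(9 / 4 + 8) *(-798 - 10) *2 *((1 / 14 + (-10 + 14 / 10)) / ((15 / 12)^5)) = 5063018496 / 109375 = 46290.45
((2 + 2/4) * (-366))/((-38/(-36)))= -16470/19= -866.84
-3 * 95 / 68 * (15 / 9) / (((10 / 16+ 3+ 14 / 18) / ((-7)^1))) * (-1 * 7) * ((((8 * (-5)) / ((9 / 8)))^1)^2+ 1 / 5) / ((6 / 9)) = -2383737055 / 16167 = -147444.61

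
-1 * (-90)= 90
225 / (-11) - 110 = -1435 / 11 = -130.45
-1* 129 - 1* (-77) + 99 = 47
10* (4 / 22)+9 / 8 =259 / 88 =2.94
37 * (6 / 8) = 27.75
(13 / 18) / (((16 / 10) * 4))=65 / 576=0.11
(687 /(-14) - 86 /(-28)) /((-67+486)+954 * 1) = -46 /1373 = -0.03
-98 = -98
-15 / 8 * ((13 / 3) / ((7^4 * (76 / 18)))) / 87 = -195 / 21167216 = -0.00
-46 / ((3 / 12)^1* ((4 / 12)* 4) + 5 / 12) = -184 / 3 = -61.33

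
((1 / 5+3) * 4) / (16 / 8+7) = 64 / 45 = 1.42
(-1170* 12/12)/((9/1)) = -130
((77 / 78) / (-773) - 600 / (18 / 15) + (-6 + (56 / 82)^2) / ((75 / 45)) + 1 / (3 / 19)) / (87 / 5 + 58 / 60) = -13255747181 / 489878701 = -27.06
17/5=3.40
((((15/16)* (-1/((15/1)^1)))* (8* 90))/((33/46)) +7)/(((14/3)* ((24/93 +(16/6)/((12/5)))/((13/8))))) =-6670053/470624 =-14.17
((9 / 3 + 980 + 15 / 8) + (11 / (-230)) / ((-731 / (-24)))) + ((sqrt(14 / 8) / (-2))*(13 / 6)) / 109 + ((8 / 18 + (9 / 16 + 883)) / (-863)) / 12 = 123456093079927 / 125363108160 - 13*sqrt(7) / 2616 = 984.77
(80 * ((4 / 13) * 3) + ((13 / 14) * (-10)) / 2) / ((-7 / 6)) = -37785 / 637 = -59.32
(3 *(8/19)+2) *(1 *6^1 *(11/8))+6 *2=1479/38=38.92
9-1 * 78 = -69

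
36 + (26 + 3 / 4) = 251 / 4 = 62.75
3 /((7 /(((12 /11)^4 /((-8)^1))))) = -0.08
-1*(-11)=11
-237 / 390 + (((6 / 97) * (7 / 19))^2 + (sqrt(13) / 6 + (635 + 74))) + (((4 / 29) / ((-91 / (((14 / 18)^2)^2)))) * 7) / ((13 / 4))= sqrt(13) / 6 + 773711110329679523 / 1092208144501890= 708.99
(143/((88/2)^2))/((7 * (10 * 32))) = 13/394240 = 0.00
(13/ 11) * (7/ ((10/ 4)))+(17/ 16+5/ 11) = 4247/ 880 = 4.83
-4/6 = -2/3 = -0.67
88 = 88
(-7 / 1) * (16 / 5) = -112 / 5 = -22.40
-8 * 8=-64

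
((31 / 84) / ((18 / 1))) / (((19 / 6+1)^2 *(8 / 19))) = 589 / 210000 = 0.00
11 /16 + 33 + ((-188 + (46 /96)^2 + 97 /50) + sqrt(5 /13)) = -8763431 /57600 + sqrt(65) /13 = -151.52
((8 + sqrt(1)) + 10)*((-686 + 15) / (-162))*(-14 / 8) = -89243 / 648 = -137.72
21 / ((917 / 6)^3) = 648 / 110156459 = 0.00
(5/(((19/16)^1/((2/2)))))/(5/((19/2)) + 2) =1.67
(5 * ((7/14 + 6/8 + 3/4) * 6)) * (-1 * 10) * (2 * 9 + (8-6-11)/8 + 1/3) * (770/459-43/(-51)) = -11946025/459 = -26026.20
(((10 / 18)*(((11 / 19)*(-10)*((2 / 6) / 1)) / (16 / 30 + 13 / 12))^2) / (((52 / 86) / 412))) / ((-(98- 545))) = 214363600000 / 177641346051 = 1.21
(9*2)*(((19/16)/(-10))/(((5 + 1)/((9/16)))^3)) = -4617/2621440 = -0.00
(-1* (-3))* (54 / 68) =81 / 34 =2.38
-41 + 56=15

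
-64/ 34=-32/ 17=-1.88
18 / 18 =1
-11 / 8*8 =-11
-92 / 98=-46 / 49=-0.94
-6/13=-0.46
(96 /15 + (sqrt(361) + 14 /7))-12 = 77 /5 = 15.40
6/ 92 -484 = -22261/ 46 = -483.93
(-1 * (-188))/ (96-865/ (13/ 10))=-1222/ 3701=-0.33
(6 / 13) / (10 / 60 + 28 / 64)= 288 / 377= 0.76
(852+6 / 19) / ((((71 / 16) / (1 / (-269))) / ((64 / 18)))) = -2763776 / 1088643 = -2.54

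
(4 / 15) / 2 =2 / 15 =0.13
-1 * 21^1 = -21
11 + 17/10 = 127/10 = 12.70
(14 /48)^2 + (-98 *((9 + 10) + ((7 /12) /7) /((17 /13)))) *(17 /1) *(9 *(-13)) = 2140381201 /576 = 3715939.59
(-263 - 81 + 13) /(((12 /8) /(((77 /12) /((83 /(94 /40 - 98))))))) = 48756631 /29880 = 1631.75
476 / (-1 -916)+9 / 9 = 63 / 131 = 0.48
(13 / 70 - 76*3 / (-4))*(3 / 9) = 4003 / 210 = 19.06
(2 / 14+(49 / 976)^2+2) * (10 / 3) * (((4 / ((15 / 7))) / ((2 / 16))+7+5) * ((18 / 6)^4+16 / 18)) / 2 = 1064854558339 / 135027648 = 7886.20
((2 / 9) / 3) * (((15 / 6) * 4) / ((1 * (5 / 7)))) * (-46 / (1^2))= -1288 / 27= -47.70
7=7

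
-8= -8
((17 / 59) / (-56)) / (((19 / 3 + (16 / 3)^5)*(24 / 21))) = -4131 / 3965234240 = -0.00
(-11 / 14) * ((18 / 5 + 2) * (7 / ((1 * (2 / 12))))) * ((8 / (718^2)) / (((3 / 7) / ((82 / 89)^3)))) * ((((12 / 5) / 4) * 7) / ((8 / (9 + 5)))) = -87373081488 / 2271427742225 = -0.04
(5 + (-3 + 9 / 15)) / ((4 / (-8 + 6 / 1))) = -13 / 10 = -1.30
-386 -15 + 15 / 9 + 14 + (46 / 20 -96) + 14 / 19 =-272629 / 570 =-478.30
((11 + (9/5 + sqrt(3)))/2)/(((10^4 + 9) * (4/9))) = 9 * sqrt(3)/80072 + 72/50045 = 0.00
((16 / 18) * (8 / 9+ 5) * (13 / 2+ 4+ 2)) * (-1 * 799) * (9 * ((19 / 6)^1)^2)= -382181675 / 81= -4718292.28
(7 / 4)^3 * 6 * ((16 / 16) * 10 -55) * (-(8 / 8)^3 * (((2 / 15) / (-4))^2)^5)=343 / 139968000000000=0.00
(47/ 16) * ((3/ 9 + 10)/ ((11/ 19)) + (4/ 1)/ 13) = 366083/ 6864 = 53.33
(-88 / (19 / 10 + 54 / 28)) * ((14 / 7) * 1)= -3080 / 67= -45.97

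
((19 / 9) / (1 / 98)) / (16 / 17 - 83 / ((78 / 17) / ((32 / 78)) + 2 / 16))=-12170963 / 376398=-32.34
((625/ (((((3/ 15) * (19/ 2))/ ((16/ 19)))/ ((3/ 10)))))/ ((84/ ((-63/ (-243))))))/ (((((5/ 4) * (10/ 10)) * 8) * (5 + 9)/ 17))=0.03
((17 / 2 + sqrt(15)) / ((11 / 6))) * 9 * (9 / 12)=81 * sqrt(15) / 22 + 1377 / 44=45.56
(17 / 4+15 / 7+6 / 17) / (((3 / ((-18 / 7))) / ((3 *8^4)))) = -59185152 / 833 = -71050.60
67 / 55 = 1.22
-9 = -9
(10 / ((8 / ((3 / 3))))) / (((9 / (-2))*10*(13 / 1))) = -1 / 468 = -0.00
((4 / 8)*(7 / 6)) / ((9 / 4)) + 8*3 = 655 / 27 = 24.26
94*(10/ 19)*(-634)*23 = -13707080/ 19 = -721425.26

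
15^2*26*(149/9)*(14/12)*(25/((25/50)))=16948750/3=5649583.33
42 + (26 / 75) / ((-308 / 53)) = 484411 / 11550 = 41.94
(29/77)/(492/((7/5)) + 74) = 29/32758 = 0.00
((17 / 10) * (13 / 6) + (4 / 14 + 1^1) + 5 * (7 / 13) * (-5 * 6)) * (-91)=413869 / 60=6897.82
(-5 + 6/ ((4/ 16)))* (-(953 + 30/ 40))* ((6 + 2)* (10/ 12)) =-362425/ 3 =-120808.33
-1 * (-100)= 100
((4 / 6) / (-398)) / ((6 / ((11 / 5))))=-11 / 17910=-0.00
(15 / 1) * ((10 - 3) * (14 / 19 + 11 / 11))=3465 / 19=182.37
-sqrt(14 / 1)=-sqrt(14)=-3.74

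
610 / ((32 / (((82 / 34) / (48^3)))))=12505 / 30081024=0.00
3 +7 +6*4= 34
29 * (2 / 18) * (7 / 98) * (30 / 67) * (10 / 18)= 725 / 12663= 0.06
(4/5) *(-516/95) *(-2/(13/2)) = 8256/6175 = 1.34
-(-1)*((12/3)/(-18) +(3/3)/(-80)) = -169/720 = -0.23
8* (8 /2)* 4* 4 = 512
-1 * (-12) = 12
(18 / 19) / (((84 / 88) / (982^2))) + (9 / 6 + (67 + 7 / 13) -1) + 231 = 957372.48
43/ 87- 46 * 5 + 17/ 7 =-138290/ 609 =-227.08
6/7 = 0.86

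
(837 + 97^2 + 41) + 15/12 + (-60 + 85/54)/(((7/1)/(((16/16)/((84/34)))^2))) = 6859210999/666792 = 10286.88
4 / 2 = 2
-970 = -970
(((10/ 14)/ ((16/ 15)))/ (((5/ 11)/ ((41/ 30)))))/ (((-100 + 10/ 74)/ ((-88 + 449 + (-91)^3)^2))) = -473347867475835/ 41384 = -11437943830.37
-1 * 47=-47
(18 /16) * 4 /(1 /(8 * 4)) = 144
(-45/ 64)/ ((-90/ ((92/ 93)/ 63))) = 0.00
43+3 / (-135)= 1934 / 45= 42.98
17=17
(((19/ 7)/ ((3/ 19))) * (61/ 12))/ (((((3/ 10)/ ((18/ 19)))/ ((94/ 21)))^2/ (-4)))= -215598400/ 3087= -69840.75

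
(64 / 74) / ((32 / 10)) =10 / 37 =0.27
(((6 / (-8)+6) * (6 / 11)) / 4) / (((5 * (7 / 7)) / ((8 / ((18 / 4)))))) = 14 / 55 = 0.25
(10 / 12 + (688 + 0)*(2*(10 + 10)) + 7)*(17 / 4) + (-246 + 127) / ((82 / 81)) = 115005731 / 984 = 116875.74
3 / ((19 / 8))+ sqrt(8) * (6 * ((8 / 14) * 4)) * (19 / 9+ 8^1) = 24 / 19+ 832 * sqrt(2) / 3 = 393.47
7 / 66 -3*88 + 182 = -5405 / 66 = -81.89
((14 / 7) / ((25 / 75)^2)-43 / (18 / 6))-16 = -37 / 3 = -12.33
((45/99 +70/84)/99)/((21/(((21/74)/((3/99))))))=85/14652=0.01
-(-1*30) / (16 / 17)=31.88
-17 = -17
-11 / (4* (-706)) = 11 / 2824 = 0.00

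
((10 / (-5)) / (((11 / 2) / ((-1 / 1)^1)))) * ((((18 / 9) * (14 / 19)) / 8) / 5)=14 / 1045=0.01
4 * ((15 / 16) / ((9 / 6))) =5 / 2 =2.50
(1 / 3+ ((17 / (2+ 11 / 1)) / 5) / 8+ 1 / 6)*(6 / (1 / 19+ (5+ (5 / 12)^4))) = 81850176 / 130164515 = 0.63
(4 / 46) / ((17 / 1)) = 2 / 391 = 0.01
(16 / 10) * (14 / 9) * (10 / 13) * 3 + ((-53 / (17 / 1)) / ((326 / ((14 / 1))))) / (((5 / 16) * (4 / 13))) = 2351132 / 540345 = 4.35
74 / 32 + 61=1013 / 16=63.31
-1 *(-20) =20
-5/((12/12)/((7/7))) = -5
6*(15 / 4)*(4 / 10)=9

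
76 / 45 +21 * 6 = 5746 / 45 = 127.69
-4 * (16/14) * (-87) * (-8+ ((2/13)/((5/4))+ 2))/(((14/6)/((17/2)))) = -27118944/3185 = -8514.58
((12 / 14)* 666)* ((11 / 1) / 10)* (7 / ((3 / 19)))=139194 / 5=27838.80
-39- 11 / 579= -22592 / 579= -39.02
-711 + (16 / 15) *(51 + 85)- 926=-22379 / 15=-1491.93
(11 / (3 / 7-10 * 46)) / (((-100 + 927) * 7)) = -11 / 2660459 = -0.00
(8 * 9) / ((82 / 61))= 2196 / 41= 53.56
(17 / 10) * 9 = 153 / 10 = 15.30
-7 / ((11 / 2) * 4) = -7 / 22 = -0.32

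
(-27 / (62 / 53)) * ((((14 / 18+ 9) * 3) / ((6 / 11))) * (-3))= 115434 / 31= 3723.68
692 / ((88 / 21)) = 3633 / 22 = 165.14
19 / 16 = 1.19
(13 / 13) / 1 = 1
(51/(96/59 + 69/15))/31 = 15045/56947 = 0.26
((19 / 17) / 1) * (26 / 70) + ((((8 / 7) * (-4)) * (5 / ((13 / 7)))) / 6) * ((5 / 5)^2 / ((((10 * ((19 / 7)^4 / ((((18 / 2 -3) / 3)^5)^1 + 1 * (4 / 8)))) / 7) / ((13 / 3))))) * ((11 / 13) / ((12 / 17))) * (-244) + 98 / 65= 29711022494591 / 27216889245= 1091.64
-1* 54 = -54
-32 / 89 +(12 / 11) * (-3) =-3556 / 979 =-3.63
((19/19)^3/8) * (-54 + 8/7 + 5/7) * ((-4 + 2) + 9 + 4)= -4015/56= -71.70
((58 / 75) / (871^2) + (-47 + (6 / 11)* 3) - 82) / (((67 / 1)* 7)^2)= -79714202437 / 137668932225825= -0.00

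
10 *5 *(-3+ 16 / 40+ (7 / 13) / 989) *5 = -8355300 / 12857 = -649.86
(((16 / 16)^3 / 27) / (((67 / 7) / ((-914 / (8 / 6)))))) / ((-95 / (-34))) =-54383 / 57285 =-0.95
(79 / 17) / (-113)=-79 / 1921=-0.04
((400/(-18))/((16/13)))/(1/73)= -23725/18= -1318.06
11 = 11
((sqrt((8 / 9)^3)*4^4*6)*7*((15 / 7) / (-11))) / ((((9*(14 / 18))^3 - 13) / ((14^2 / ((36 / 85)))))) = -17059840*sqrt(2) / 9801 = -2461.61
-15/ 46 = -0.33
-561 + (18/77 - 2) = -43333/77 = -562.77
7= 7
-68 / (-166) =34 / 83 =0.41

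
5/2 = 2.50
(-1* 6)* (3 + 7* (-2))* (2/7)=18.86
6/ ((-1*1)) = -6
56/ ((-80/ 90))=-63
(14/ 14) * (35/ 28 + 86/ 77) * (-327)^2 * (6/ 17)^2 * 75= 52617087675/ 22253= 2364494.12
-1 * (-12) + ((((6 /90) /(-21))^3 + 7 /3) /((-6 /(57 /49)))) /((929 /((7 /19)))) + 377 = 79066919078438 /203256955125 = 389.00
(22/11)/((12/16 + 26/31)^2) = 30752/38809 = 0.79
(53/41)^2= 2809/1681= 1.67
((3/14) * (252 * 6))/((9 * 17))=36/17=2.12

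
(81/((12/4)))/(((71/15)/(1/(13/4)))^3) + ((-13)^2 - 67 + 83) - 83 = 80211539634/786330467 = 102.01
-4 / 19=-0.21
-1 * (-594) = 594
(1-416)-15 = -430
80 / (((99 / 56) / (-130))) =-5882.83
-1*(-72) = 72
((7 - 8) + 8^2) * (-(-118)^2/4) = -219303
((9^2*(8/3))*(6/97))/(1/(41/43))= 53136/4171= 12.74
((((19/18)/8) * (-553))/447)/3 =-10507/193104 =-0.05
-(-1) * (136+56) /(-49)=-192 /49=-3.92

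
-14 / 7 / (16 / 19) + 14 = 93 / 8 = 11.62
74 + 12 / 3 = 78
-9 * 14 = -126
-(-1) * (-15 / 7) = -15 / 7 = -2.14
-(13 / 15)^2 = -169 / 225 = -0.75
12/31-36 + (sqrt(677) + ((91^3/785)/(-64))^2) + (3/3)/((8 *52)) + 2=sqrt(677) + 194662869503723/1017195212800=217.39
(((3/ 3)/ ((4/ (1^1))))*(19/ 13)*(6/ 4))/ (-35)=-57/ 3640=-0.02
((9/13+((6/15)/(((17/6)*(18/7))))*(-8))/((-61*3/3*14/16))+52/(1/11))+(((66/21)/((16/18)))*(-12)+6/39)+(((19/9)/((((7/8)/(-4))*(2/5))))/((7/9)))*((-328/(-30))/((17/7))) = 390.07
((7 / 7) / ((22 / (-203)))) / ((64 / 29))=-5887 / 1408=-4.18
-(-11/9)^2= -121/81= -1.49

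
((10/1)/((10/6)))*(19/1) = 114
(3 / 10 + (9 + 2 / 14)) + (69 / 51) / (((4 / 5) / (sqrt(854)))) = 661 / 70 + 115 * sqrt(854) / 68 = 58.86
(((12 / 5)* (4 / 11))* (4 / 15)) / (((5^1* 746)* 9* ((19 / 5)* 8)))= 4 / 17540325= 0.00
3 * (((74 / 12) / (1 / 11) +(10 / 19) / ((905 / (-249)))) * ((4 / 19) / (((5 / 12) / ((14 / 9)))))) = 31285744 / 196023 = 159.60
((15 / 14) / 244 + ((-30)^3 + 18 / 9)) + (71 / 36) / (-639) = -7470238247 / 276696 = -26998.00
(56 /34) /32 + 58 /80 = 66 /85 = 0.78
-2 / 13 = -0.15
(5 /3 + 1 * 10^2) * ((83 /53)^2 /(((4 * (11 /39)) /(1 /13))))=2101145 /123596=17.00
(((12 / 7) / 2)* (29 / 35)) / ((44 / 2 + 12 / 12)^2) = 174 / 129605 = 0.00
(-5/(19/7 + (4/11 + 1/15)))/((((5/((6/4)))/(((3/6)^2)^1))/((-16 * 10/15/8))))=1155/7264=0.16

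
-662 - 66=-728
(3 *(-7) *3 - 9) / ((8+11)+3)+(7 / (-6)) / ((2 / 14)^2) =-3989 / 66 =-60.44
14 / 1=14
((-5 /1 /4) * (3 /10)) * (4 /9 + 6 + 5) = -103 /24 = -4.29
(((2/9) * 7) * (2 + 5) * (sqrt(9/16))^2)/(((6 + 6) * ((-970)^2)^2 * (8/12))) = 49/56658739840000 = 0.00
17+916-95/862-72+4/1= 745535/862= 864.89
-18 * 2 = -36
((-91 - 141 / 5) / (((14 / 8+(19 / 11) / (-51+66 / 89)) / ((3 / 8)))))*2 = -87974964 / 1688285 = -52.11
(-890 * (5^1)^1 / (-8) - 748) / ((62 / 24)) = -2301 / 31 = -74.23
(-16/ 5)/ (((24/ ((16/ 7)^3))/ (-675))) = 368640/ 343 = 1074.75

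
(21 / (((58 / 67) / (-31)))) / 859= -43617 / 49822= -0.88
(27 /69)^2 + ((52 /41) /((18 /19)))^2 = 140124085 /72029169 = 1.95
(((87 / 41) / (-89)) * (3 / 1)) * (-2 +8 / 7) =1566 / 25543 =0.06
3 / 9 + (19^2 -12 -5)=1033 / 3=344.33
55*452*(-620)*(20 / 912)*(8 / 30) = -15413200 / 171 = -90135.67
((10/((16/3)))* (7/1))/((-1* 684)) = -35/1824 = -0.02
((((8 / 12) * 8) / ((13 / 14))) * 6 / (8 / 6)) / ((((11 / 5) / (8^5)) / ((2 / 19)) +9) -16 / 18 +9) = 990904320 / 656039813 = 1.51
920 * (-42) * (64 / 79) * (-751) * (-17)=-31572280320 / 79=-399649117.97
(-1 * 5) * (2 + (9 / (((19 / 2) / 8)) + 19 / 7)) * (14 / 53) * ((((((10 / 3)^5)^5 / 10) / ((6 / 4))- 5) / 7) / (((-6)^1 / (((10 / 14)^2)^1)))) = 136249999999134176952225434375 / 877962998970664929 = 155188772372.95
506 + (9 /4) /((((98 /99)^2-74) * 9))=1448506279 /2862680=506.00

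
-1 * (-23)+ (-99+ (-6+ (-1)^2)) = -81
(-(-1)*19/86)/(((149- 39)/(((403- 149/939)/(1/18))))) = 980058/67295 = 14.56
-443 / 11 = -40.27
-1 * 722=-722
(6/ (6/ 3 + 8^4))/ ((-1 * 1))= -1/ 683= -0.00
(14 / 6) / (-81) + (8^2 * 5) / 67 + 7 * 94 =10790189 / 16281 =662.75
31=31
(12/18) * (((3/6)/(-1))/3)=-1/9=-0.11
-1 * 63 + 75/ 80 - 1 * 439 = -8017/ 16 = -501.06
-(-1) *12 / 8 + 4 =11 / 2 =5.50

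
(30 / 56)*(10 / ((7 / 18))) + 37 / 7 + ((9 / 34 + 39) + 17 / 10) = 250008 / 4165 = 60.03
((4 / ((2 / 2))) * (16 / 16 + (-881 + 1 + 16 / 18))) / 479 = -31612 / 4311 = -7.33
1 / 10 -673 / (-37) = 6767 / 370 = 18.29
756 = 756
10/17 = 0.59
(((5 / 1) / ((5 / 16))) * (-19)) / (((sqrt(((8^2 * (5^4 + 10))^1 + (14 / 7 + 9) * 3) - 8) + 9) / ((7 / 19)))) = 42 / 1691 - 14 * sqrt(40665) / 5073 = -0.53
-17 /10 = -1.70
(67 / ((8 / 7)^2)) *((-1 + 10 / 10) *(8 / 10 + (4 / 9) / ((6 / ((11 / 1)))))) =0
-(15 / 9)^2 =-25 / 9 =-2.78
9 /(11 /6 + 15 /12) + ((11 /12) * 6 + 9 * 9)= 6617 /74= 89.42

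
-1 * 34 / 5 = -34 / 5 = -6.80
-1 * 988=-988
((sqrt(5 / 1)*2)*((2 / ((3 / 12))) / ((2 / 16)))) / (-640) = -sqrt(5) / 5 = -0.45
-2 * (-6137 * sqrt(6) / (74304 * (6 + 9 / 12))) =6137 * sqrt(6) / 250776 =0.06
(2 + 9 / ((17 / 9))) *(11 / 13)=1265 / 221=5.72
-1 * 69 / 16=-69 / 16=-4.31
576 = 576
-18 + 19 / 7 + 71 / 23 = -1964 / 161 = -12.20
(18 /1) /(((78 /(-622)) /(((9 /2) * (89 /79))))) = -747333 /1027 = -727.69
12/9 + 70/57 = 146/57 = 2.56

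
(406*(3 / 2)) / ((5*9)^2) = 203 / 675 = 0.30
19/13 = 1.46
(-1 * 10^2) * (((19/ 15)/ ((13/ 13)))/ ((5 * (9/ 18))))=-152/ 3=-50.67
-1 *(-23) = 23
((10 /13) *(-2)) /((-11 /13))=20 /11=1.82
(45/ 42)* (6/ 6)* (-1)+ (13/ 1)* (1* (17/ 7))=61/ 2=30.50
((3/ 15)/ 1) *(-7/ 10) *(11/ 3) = -77/ 150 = -0.51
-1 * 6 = -6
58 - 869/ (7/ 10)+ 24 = -8116/ 7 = -1159.43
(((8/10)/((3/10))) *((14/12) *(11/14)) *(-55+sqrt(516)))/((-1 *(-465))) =-242/837+44 *sqrt(129)/4185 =-0.17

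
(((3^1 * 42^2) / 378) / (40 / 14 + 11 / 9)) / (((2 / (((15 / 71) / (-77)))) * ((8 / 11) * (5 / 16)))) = -378 / 18247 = -0.02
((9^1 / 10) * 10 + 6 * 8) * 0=0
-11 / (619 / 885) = -9735 / 619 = -15.73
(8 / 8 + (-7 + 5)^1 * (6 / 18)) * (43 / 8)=43 / 24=1.79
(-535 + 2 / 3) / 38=-1603 / 114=-14.06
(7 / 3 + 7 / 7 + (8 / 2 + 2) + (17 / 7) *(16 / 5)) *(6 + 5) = 19756 / 105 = 188.15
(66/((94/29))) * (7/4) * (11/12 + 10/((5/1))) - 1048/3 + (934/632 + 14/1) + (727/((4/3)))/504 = -570997199/2495136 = -228.84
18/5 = 3.60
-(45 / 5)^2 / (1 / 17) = -1377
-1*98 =-98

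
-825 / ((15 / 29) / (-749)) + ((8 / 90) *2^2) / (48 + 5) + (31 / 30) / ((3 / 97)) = 5698663753 / 4770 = 1194688.42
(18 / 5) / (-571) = -0.01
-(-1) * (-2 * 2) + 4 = 0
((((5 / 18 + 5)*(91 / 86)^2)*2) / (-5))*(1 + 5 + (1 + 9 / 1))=-629356 / 16641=-37.82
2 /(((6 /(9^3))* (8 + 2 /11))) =29.70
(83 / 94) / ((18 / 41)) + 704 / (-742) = 666929 / 627732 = 1.06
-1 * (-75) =75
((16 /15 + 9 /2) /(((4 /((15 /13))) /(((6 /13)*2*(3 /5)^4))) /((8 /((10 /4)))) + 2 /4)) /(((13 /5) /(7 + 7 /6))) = 2651292 /1448941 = 1.83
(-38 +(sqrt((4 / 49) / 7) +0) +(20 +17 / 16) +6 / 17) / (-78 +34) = 4511 / 11968 - sqrt(7) / 1078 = 0.37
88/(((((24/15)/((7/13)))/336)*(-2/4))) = -258720/13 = -19901.54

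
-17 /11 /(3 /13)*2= -442 /33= -13.39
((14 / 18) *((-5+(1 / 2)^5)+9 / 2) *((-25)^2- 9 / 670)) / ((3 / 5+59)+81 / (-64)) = -14655935 / 3752067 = -3.91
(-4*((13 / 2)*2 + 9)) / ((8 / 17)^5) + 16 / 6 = -46822513 / 12288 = -3810.43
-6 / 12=-1 / 2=-0.50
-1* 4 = -4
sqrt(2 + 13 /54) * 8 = 11.98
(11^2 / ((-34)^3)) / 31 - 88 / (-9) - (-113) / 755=82190405573 / 8279191080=9.93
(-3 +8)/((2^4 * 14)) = 5/224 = 0.02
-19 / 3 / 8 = -19 / 24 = -0.79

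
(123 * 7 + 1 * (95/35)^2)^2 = 1810502500/2401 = 754061.85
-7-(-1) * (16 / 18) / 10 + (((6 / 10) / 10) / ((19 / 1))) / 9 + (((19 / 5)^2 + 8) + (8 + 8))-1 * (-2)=11467 / 342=33.53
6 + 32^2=1030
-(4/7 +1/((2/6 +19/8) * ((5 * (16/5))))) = -541/910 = -0.59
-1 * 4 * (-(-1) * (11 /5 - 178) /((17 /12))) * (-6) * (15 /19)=-759456 /323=-2351.26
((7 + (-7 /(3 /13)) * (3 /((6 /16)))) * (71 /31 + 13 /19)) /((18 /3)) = -206444 /1767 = -116.83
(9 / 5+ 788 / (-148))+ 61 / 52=-22619 / 9620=-2.35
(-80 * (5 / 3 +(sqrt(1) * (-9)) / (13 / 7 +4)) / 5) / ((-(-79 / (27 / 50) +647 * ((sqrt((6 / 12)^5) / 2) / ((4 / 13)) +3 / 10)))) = -152257167360 / 49365302690417 +418585190400 * sqrt(2) / 49365302690417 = 0.01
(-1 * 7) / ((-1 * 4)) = 7 / 4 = 1.75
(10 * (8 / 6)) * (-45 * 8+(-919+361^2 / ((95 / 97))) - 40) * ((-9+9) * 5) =0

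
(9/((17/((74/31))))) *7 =4662/527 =8.85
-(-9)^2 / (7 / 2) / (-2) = 81 / 7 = 11.57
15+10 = 25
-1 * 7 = -7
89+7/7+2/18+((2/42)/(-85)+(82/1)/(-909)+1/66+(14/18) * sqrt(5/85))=7 * sqrt(17)/153+1071315229/11898810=90.22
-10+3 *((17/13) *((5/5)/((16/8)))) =-209/26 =-8.04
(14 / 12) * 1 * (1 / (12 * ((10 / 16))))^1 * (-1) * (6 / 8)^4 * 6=-189 / 640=-0.30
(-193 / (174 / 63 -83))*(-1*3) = -7.22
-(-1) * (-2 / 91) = -2 / 91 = -0.02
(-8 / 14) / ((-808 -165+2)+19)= 1 / 1666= 0.00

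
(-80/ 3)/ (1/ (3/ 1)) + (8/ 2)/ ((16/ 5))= -315/ 4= -78.75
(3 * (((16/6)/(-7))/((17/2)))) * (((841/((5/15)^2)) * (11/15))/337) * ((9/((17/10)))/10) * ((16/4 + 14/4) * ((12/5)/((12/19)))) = -33.41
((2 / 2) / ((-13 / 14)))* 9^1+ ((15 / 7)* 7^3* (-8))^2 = 449467074 / 13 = 34574390.31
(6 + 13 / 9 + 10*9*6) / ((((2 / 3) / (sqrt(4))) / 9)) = 14781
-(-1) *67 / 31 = 67 / 31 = 2.16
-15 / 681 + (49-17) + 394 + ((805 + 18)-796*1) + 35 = 487.98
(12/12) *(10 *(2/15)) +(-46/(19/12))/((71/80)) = -127084/4047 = -31.40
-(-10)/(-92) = -5/46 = -0.11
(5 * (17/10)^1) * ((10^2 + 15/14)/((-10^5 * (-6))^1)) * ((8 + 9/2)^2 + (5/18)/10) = 13533343/60480000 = 0.22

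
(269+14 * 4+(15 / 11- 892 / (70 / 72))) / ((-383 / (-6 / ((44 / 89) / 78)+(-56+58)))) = -2364804562 / 1622005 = -1457.95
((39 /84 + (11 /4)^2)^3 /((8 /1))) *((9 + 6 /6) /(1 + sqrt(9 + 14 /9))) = -32695771455 /483295232 + 10898590485 *sqrt(95) /483295232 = 152.14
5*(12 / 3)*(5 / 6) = 50 / 3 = 16.67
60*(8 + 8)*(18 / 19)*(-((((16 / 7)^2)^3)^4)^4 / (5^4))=-136173333414739320157636362586096329310355578918728583684429302005073214442294359873047704176882268454627706334500356096 / 3199450941423906801101015598339448115695900706954804384513953107894738532543816802375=-42561469423292908620426190000000000.00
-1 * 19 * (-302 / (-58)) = -2869 / 29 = -98.93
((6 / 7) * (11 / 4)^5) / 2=483153 / 7168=67.40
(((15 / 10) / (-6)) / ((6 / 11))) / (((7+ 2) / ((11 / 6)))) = -121 / 1296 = -0.09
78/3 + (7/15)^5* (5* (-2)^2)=4015978/151875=26.44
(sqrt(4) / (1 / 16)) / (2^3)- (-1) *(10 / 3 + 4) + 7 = 55 / 3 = 18.33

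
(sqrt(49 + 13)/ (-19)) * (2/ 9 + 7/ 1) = -65 * sqrt(62)/ 171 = -2.99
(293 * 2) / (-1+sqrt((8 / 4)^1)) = 586+586 * sqrt(2) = 1414.73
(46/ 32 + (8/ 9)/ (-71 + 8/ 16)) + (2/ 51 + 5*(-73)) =-125480957/ 345168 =-363.54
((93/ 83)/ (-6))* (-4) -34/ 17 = -104/ 83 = -1.25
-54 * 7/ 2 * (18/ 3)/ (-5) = 226.80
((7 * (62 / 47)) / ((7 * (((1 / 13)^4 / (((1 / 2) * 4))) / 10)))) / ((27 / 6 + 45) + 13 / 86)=304574504 / 20069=15176.37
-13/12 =-1.08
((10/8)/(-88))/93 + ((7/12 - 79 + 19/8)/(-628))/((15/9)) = 186305/2569776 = 0.07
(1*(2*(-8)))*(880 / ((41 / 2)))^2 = -49561600 / 1681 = -29483.40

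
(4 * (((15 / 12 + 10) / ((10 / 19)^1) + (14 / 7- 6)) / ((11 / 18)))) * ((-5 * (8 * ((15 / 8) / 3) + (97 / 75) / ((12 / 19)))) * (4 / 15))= -881677 / 825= -1068.70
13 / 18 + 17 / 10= 109 / 45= 2.42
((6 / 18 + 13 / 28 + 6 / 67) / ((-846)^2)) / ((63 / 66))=54923 / 42294521304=0.00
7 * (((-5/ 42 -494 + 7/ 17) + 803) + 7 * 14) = 290807/ 102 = 2851.05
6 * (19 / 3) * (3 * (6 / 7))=684 / 7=97.71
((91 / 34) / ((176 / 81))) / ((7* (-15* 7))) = -351 / 209440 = -0.00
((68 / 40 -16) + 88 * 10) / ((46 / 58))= 251053 / 230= 1091.53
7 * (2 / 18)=0.78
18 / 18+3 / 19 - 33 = -31.84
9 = 9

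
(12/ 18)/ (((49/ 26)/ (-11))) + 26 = 3250/ 147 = 22.11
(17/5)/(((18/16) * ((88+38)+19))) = 136/6525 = 0.02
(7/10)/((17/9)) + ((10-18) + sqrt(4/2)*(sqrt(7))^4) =-1297/170 + 49*sqrt(2) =61.67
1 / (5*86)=1 / 430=0.00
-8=-8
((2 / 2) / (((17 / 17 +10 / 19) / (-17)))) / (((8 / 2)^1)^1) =-323 / 116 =-2.78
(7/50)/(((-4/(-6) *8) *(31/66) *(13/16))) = 693/10075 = 0.07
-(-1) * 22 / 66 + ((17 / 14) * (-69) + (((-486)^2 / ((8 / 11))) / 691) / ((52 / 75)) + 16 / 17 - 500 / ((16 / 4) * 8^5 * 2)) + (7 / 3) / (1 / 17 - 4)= 8375284183275883 / 14081351811072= 594.78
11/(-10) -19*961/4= -91317/20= -4565.85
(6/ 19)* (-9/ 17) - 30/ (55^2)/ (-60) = -326377/ 1954150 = -0.17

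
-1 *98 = -98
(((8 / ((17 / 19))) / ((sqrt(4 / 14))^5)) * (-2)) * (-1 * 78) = 31966.08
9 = 9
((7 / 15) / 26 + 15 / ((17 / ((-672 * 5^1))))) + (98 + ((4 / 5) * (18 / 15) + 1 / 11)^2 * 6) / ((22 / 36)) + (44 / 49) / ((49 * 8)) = -3699211197081716 / 1324231033125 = -2793.48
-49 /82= -0.60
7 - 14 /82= 6.83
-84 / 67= -1.25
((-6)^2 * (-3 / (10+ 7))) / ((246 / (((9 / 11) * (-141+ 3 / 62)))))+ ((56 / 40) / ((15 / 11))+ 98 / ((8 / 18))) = 8003947883 / 35651550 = 224.50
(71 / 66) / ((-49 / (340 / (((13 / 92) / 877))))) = -973855880 / 21021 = -46327.76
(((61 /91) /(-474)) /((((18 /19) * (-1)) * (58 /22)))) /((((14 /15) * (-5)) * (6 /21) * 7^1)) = -12749 /210148848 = -0.00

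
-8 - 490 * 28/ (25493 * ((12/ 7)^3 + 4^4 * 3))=-6760108181/ 844939992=-8.00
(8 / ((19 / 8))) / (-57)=-64 / 1083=-0.06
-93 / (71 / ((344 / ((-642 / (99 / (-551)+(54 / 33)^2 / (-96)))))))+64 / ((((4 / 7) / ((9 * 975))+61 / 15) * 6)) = 56986631559027 / 23004198242366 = 2.48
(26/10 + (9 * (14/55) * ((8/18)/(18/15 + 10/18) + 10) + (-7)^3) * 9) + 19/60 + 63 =-29299361/10428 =-2809.68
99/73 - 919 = -66988/73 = -917.64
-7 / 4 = -1.75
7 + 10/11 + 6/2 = 120/11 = 10.91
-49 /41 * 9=-441 /41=-10.76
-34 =-34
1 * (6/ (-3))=-2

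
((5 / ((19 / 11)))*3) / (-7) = -165 / 133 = -1.24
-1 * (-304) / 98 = 152 / 49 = 3.10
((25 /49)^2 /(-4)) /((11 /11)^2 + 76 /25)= -15625 /970004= -0.02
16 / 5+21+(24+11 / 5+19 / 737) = 185819 / 3685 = 50.43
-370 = -370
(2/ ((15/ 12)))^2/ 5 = 64/ 125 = 0.51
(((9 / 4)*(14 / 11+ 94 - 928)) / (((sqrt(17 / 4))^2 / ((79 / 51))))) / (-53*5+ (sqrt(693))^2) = -542730 / 340153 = -1.60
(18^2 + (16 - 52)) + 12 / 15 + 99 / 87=42041 / 145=289.94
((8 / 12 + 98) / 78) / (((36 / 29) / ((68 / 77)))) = 0.90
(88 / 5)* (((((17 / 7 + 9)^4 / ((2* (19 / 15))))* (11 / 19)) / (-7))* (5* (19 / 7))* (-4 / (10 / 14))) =237895680000 / 319333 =744976.81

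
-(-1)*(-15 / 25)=-3 / 5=-0.60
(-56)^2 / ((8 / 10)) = 3920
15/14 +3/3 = 29/14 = 2.07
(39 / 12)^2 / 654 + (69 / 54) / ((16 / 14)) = 35605 / 31392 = 1.13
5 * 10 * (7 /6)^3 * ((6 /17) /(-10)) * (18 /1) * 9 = -15435 /34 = -453.97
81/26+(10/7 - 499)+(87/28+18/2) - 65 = -199235/364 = -547.35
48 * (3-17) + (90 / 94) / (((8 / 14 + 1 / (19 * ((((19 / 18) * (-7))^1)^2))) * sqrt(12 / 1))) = -672 + 5041365 * sqrt(3) / 18083344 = -671.52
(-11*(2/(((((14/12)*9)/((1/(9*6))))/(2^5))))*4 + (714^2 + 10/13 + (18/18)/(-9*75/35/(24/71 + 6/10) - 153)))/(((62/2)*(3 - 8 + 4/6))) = -56305007227589/14836722264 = -3794.98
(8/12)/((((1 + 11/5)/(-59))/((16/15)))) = -118/9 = -13.11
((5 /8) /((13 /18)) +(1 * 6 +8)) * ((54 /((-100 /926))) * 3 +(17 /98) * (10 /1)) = -54571481 /2450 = -22274.07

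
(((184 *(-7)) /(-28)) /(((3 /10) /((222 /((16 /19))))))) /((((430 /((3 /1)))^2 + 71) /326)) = 118599615 /185539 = 639.22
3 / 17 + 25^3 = 265628 / 17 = 15625.18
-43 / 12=-3.58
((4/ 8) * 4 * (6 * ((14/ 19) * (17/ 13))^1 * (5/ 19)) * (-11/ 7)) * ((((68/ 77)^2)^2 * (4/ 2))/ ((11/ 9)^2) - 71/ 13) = 22.22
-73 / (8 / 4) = -73 / 2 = -36.50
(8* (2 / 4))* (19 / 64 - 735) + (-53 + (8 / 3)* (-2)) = -143863 / 48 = -2997.15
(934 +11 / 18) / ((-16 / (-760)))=1598185 / 36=44394.03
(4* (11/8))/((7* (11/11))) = 0.79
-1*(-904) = 904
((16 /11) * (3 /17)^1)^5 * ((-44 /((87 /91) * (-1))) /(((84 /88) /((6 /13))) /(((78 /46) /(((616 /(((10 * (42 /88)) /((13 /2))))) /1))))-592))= 695614832640 /5849508505589419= 0.00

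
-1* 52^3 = -140608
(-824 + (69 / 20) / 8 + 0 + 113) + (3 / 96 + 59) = -651.54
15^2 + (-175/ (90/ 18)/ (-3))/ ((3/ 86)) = 5035/ 9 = 559.44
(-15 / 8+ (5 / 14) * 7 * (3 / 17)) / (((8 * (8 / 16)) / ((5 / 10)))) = -195 / 1088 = -0.18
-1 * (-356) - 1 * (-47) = 403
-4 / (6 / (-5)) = 3.33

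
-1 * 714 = -714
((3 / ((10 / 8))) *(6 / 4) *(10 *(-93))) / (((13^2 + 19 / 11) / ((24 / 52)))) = -36828 / 4069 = -9.05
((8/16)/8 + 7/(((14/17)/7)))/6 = 953/96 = 9.93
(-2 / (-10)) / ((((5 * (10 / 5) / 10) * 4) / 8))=2 / 5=0.40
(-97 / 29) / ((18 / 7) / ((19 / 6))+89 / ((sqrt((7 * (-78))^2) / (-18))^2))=-3.68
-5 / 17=-0.29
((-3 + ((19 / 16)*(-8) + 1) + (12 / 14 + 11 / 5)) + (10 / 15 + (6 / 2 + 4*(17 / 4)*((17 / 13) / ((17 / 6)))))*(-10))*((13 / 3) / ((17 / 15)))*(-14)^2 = -4722886 / 51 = -92605.61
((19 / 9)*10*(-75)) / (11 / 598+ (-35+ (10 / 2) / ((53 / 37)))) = 150546500 / 2994231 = 50.28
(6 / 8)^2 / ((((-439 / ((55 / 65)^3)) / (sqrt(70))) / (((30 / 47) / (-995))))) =35937 * sqrt(70) / 72166475992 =0.00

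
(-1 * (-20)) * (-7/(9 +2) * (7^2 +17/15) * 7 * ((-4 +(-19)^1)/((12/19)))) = 16102576/99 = 162652.28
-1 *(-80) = 80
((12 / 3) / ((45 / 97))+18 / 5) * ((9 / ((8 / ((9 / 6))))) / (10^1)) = 33 / 16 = 2.06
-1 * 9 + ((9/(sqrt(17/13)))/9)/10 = -9 + sqrt(221)/170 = -8.91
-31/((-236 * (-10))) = -31/2360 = -0.01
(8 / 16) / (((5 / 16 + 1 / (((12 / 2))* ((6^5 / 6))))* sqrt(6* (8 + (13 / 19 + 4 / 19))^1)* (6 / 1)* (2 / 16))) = 0.29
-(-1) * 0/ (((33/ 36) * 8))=0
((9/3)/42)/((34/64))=16/119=0.13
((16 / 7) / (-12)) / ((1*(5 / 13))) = -52 / 105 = -0.50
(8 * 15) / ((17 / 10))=1200 / 17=70.59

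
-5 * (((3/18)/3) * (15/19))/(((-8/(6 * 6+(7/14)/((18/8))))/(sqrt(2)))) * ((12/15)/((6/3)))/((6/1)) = 815 * sqrt(2)/12312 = 0.09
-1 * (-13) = 13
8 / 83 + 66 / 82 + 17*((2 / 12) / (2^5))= 646715 / 653376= 0.99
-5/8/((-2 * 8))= 5/128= 0.04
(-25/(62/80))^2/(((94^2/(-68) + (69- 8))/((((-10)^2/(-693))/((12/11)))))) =106250000/53217297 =2.00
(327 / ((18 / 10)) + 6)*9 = 1689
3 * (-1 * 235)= -705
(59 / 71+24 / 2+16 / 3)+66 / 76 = 154051 / 8094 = 19.03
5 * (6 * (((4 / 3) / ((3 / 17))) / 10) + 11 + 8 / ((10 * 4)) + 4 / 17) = 4072 / 51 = 79.84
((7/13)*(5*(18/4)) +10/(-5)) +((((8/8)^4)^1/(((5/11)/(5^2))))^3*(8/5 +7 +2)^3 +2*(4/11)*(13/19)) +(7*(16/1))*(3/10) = 5383880349057/27170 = 198155331.21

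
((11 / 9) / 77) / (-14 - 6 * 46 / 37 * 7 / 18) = -37 / 39396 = -0.00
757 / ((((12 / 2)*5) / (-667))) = -504919 / 30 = -16830.63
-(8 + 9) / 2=-8.50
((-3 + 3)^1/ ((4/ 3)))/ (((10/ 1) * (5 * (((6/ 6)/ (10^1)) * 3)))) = 0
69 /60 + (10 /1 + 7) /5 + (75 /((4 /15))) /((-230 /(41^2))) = -1886939 /920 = -2051.02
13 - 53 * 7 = -358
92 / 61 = 1.51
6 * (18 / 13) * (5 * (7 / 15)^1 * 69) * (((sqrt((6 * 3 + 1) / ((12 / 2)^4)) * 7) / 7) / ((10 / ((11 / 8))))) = 5313 * sqrt(19) / 1040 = 22.27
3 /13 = 0.23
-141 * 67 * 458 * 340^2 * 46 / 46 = -500169525600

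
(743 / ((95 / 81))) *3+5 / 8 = 1444867 / 760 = 1901.14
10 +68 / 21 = 278 / 21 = 13.24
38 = 38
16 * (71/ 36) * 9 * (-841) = -238844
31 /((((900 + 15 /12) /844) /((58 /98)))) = 17.18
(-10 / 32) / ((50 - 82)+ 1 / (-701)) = 3505 / 358928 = 0.01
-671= -671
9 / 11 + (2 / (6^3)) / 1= 983 / 1188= 0.83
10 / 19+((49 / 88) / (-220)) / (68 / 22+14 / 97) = 60664893 / 115434880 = 0.53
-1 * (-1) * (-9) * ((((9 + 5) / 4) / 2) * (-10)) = 315 / 2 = 157.50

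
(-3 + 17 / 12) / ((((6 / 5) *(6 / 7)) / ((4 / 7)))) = -95 / 108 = -0.88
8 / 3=2.67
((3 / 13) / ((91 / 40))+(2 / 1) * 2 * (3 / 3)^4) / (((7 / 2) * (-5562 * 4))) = -1213 / 23029461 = -0.00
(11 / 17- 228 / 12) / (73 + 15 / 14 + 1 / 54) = -58968 / 238051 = -0.25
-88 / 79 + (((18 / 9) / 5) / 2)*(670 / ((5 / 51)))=539446 / 395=1365.69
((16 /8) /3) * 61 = 122 /3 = 40.67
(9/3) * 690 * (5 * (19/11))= 196650/11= 17877.27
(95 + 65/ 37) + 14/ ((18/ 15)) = 12035/ 111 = 108.42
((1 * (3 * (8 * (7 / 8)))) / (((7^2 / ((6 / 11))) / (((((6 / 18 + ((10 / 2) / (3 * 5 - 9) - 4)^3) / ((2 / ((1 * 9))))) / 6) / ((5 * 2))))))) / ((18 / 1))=-617 / 20160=-0.03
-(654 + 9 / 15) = -654.60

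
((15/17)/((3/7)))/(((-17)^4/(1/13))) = 35/18458141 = 0.00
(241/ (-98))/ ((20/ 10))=-241/ 196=-1.23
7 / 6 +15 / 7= 139 / 42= 3.31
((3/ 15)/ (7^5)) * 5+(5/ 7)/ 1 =12006/ 16807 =0.71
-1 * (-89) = 89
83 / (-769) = -83 / 769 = -0.11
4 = 4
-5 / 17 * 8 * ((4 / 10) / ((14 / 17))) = -8 / 7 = -1.14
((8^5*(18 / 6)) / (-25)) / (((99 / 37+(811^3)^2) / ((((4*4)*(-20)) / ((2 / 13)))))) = 94568448 / 3289855864509814205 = 0.00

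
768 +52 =820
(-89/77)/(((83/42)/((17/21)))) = -3026/6391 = -0.47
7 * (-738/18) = -287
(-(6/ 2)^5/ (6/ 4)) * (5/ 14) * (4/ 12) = -135/ 7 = -19.29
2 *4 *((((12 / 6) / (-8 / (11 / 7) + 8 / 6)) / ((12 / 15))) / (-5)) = 33 / 31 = 1.06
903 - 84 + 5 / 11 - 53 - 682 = 929 / 11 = 84.45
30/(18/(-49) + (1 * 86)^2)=0.00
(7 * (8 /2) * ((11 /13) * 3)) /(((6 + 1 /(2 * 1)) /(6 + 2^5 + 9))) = 86856 /169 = 513.94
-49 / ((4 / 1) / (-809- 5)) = 19943 / 2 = 9971.50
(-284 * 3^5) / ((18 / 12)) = -46008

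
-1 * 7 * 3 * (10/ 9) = -70/ 3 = -23.33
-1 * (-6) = 6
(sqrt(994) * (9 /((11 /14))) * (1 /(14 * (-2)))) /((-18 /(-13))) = -9.32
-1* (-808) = 808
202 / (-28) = -101 / 14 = -7.21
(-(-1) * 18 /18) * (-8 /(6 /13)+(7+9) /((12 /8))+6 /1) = -2 /3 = -0.67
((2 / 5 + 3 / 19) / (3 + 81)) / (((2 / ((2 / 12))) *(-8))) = -53 / 766080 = -0.00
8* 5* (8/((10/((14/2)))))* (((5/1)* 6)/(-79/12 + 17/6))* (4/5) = -7168/5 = -1433.60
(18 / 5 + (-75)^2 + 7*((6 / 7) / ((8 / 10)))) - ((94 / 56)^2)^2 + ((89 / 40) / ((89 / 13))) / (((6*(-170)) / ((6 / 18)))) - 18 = 13189820661991 / 2351059200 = 5610.16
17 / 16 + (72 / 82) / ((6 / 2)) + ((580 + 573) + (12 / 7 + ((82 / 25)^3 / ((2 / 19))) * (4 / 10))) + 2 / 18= 4165969844251 / 3228750000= 1290.27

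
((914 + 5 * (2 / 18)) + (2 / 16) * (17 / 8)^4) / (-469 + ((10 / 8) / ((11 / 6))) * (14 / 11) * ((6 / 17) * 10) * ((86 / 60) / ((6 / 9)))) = -79478100647 / 40073822208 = -1.98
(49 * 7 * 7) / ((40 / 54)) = 64827 / 20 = 3241.35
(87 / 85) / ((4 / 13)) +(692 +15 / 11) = 2605621 / 3740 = 696.69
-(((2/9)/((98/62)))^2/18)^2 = -3694084/3063651608241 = -0.00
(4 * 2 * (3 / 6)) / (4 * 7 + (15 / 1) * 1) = 4 / 43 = 0.09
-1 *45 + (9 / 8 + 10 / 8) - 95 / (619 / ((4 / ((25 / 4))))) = -1057827 / 24760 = -42.72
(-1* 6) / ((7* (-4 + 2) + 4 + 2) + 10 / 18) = 54 / 67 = 0.81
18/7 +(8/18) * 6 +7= 257/21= 12.24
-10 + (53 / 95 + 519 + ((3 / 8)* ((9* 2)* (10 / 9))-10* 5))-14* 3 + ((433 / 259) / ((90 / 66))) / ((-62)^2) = 120608083331 / 283744860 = 425.06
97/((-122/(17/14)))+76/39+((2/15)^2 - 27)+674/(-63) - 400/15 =-316560409/4995900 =-63.36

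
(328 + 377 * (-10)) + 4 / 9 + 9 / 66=-681401 / 198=-3441.42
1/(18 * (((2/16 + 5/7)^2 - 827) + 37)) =-1568/22277079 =-0.00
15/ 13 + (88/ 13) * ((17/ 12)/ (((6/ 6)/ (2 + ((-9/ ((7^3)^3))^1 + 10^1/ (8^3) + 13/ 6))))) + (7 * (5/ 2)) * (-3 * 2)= -38497140602509/ 604335618432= -63.70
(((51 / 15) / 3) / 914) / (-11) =-17 / 150810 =-0.00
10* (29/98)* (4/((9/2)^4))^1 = 9280/321489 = 0.03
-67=-67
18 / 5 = 3.60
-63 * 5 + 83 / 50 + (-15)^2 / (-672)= -1756579 / 5600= -313.67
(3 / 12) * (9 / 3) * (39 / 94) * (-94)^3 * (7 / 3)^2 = -1407133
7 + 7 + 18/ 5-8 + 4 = 68/ 5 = 13.60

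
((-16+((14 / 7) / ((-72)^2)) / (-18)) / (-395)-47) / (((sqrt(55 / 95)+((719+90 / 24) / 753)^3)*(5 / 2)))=-12565420856337021490519139914 / 153545811264483323530215375+27700033962975148985490304*sqrt(209) / 5686881898684567538156125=-11.42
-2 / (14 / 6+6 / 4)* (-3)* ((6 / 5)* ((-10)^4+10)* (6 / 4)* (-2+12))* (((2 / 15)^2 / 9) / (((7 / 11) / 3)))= 302016 / 115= 2626.23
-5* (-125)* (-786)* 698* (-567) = 194420047500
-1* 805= -805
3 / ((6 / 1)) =1 / 2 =0.50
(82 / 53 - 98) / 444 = -426 / 1961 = -0.22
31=31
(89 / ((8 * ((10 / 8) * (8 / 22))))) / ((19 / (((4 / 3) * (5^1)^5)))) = 611875 / 114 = 5367.32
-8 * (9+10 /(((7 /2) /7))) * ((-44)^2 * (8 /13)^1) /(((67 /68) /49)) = -11972595712 /871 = -13745804.49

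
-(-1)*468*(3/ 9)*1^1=156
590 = 590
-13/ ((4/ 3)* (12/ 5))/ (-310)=0.01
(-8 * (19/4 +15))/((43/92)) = -14536/43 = -338.05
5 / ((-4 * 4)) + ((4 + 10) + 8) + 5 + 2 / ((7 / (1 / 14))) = 20939 / 784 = 26.71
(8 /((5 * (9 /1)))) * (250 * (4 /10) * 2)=320 /9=35.56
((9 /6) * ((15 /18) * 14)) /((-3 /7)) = -245 /6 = -40.83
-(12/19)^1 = -12/19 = -0.63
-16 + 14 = -2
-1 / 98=-0.01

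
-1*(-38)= 38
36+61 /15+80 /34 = 10817 /255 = 42.42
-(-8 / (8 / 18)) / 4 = 9 / 2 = 4.50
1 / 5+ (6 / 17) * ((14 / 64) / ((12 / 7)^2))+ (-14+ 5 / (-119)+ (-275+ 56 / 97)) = -12776202811 / 44325120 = -288.24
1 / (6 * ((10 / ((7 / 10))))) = 7 / 600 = 0.01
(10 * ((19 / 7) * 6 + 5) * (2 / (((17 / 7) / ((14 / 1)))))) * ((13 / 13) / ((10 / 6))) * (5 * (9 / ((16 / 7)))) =985635 / 34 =28989.26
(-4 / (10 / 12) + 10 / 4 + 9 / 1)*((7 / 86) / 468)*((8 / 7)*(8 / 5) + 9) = 25393 / 2012400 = 0.01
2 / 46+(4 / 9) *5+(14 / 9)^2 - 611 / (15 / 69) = -26137094 / 9315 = -2805.91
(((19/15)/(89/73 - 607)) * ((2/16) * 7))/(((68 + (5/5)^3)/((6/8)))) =-9709/488210880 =-0.00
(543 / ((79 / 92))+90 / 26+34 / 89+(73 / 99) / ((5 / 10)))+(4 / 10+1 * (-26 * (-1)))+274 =42442617959 / 45244485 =938.07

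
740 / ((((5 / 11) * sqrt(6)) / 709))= 471221.41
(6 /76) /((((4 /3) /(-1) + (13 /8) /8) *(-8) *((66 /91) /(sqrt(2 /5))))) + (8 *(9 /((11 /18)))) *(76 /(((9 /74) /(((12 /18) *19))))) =78 *sqrt(10) /32395 + 10258176 /11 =932561.46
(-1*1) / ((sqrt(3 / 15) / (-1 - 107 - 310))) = 418*sqrt(5) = 934.68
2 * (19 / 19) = 2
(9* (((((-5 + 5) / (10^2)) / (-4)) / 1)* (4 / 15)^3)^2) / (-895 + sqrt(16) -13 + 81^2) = 0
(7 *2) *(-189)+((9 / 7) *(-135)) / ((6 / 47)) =-4005.64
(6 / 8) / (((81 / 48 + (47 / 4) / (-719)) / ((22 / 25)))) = 189816 / 480625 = 0.39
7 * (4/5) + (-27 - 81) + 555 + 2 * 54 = 2803/5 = 560.60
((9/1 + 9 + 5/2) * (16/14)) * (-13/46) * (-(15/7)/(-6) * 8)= -21320/1127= -18.92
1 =1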